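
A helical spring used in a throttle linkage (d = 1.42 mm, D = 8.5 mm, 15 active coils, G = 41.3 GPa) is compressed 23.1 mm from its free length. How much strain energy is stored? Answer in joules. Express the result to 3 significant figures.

0.608 J

k = Gd⁴/(8D³N_a) = (41.3×10³)(1.42⁴)/(8·8.5³·15) = 2.2786 N/mm
U = ½kδ² = 0.5 × 2.2786 × 23.1² = 607.94 N·mm = 0.60794 J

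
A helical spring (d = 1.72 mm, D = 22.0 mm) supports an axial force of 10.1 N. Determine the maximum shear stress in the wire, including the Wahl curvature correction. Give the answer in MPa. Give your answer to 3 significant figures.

Spring index C = D/d = 22.0/1.72 = 12.7907
K_W = (4C−1)/(4C−4) + 0.615/C = 50.163/47.163 + 0.0481 = 1.1117
τ₀ = 8FD/(πd³) = 8·10.1·22.0/(π·1.72³) = 1777.6/15.986 = 111.2 MPa
τ_max = K·τ₀ = 1.1117 × 111.2 = 123.62 MPa

124 MPa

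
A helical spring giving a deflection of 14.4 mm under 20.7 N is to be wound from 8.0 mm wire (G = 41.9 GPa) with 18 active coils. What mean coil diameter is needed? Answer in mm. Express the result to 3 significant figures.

93.9 mm

Required rate k = F/δ = 20.7/14.4 = 1.4375 N/mm
D = (Gd⁴/(8N_a·k))^(1/3) = (41.9×10³·8.0⁴/(8·18·1.4375))^(1/3)
  = (829094)^(1/3) = 93.9437 mm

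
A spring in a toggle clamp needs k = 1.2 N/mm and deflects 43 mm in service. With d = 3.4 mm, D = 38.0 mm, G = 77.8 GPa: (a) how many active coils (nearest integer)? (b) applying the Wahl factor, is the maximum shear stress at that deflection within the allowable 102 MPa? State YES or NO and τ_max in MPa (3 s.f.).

(a) 20 coils; (b) NO, τ_max = 142 MPa

N_a = Gd⁴/(8D³k) = (77.8×10³)(3.4⁴)/(8·38.0³·1.2) = 19.74 → N_a = 20
Actual rate k = Gd⁴/(8D³·20) = 1.1842 N/mm
Working load F = kδ = 1.1842·43 = 50.921 N
C = 38.0/3.4 = 11.1765; K_W = (4C−1)/(4C−4)+0.615/C = 1.1287
τ_max = K_W·8FD/(πd³) = 1.1287·125.37 = 141.5 MPa
τ_max > 102 MPa → exceeds allowable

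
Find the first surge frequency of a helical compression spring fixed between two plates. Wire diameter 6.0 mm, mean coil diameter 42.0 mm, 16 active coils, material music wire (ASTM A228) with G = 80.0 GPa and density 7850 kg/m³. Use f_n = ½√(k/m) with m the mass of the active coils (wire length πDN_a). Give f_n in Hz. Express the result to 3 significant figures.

k = Gd⁴/(8D³N_a) = (80.0×10³)(6.0⁴)/(8·42.0³·16) = 10.933 N/mm = 10933 N/m
Wire length L = πDN_a = π·42.0·16 = 2111.2 mm
m = ρ·(πd²/4)·L = 7850 × 28.274×10⁻⁶ m² × 2.1112 m = 0.46858 kg
f_n = ½√(k/m) = 0.5·√(10933/0.46858) = 0.5·√(23332) = 76.374 Hz

76.4 Hz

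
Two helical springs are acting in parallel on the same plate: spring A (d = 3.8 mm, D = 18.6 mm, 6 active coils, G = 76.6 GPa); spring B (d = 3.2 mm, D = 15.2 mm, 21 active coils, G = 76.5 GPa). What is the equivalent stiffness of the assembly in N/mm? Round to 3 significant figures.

65.3 N/mm

k_A = Gd⁴/(8D³N_a) = (76.6×10³)(3.8⁴)/(8·18.6³·6) = 51.711 N/mm
k_B = Gd⁴/(8D³N_a) = (76.5×10³)(3.2⁴)/(8·15.2³·21) = 13.596 N/mm
Parallel: k_eq = 51.711 + 13.596 = 65.307 N/mm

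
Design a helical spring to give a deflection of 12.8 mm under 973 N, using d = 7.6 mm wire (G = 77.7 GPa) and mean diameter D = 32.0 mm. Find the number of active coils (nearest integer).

Required rate k = F/δ = 973/12.8 = 76.016 N/mm
N_a = Gd⁴/(8D³k) = (77.7×10³ × 7.6⁴)/(8 × 32.0³ × 76.016)
    = 2.59224e+08 / 1.9927e+07 = 13.01 → 13 coils

13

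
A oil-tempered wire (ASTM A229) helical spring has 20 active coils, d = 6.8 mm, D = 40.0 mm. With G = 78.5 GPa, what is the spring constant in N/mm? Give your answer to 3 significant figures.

16.4 N/mm

k = Gd⁴/(8D³N_a) = (78.5×10³ × 6.8⁴) / (8 × 40.0³ × 20)
  = 1.67844e+08 / 1.024e+07 = 16.391 N/mm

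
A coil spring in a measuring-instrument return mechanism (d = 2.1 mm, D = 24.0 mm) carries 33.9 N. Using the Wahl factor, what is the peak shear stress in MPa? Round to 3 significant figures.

Spring index C = D/d = 24.0/2.1 = 11.4286
K_W = (4C−1)/(4C−4) + 0.615/C = 44.714/41.714 + 0.0538 = 1.1257
τ₀ = 8FD/(πd³) = 8·33.9·24.0/(π·2.1³) = 6508.8/29.094 = 223.71 MPa
τ_max = K·τ₀ = 1.1257 × 223.71 = 251.84 MPa

252 MPa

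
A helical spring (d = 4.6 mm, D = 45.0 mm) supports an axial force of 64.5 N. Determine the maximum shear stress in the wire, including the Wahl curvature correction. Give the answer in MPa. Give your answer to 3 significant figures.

87.2 MPa

Spring index C = D/d = 45.0/4.6 = 9.7826
K_W = (4C−1)/(4C−4) + 0.615/C = 38.130/35.130 + 0.0629 = 1.1483
τ₀ = 8FD/(πd³) = 8·64.5·45.0/(π·4.6³) = 23220/305.79 = 75.934 MPa
τ_max = K·τ₀ = 1.1483 × 75.934 = 87.193 MPa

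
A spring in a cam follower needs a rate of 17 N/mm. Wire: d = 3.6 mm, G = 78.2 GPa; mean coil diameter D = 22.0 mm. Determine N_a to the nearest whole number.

N_a = Gd⁴/(8D³k) = (78.2×10³ × 3.6⁴)/(8 × 22.0³ × 17)
    = 1.31346e+07 / 1.44813e+06 = 9.07 → 9 coils

9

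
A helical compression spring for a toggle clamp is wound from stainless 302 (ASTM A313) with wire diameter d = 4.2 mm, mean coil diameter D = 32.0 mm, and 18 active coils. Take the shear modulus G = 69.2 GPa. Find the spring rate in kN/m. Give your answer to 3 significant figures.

k = Gd⁴/(8D³N_a) = (69.2×10³ × 4.2⁴) / (8 × 32.0³ × 18)
  = 2.15329e+07 / 4.71859e+06 = 4.5634 N/mm

4.56 kN/m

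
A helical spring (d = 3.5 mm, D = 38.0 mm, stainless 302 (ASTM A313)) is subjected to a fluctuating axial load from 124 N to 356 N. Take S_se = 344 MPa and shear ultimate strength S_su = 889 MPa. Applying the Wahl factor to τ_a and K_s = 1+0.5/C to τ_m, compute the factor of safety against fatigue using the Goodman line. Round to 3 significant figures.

C = D/d = 38.0/3.5 = 10.8571; K_W = (4C−1)/(4C−4)+0.615/C = 1.1327; K_s = 1+0.5/C = 1.0461
F_a = (F_max−F_min)/2 = 116 N; F_m = (F_max+F_min)/2 = 240 N
τ_a = K_W·8F_aD/(πd³) = 1.1327 × 261.8 = 296.55 MPa
τ_m = K_s·8F_mD/(πd³) = 1.0461 × 541.67 = 566.61 MPa
Goodman: 1/n_f = τ_a/S_se + τ_m/S_su = 296.55/344 + 566.61/889 = 0.86208 + 0.63736 = 1.4994
n_f = 1/1.4994 = 0.6669

0.667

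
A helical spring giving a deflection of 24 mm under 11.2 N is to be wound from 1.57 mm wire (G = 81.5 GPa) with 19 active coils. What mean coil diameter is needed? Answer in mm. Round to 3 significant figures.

19.1 mm

Required rate k = F/δ = 11.2/24 = 0.46667 N/mm
D = (Gd⁴/(8N_a·k))^(1/3) = (81.5×10³·1.57⁴/(8·19·0.46667))^(1/3)
  = (6980.81)^(1/3) = 19.1118 mm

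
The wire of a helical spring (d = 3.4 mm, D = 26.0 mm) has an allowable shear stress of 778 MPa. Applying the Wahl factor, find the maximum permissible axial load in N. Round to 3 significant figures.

C = D/d = 26.0/3.4 = 7.6471
K_W = (4C−1)/(4C−4) + 0.615/C = 29.588/26.588 + 0.0804 = 1.1933
τ_max = K·8FD/(πd³) → F_max = τ_allow·πd³/(8DK)
F_max = 778·π·3.4³/(8·26.0·1.1933) = 96065/248.2 = 387.05 N

387 N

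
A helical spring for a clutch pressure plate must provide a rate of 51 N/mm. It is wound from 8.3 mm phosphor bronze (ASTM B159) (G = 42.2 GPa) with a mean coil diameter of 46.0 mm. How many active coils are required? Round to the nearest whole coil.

N_a = Gd⁴/(8D³k) = (42.2×10³ × 8.3⁴)/(8 × 46.0³ × 51)
    = 2.00274e+08 / 3.97131e+07 = 5.043 → 5 coils

5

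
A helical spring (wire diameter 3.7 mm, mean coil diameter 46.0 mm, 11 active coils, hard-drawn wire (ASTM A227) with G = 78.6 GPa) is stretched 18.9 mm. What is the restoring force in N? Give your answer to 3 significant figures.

k = Gd⁴/(8D³N_a) = (78.6×10³)(3.7⁴)/(8·46.0³·11) = 1.7198 N/mm
F = k·δ = 1.7198 × 18.9 = 32.504 N

32.5 N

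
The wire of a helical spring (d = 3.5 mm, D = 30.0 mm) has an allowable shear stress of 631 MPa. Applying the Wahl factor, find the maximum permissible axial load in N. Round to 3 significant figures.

C = D/d = 30.0/3.5 = 8.5714
K_W = (4C−1)/(4C−4) + 0.615/C = 33.286/30.286 + 0.0717 = 1.1708
τ_max = K·8FD/(πd³) → F_max = τ_allow·πd³/(8DK)
F_max = 631·π·3.5³/(8·30.0·1.1708) = 84993/280.99 = 302.47 N

302 N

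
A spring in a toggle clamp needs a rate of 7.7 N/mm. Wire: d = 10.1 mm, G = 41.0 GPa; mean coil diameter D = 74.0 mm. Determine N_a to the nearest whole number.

N_a = Gd⁴/(8D³k) = (41.0×10³ × 10.1⁴)/(8 × 74.0³ × 7.7)
    = 4.26648e+08 / 2.49618e+07 = 17.09 → 17 coils

17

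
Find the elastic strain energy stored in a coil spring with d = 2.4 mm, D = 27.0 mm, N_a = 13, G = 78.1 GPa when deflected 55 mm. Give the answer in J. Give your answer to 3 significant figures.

k = Gd⁴/(8D³N_a) = (78.1×10³)(2.4⁴)/(8·27.0³·13) = 1.2658 N/mm
U = ½kδ² = 0.5 × 1.2658 × 55² = 1914.6 N·mm = 1.9146 J

1.91 J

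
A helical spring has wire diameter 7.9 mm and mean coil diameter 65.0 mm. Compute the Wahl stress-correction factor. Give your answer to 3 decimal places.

C = D/d = 65.0/7.9 = 8.2278
K_W = (4C−1)/(4C−4) + 0.615/C = 31.911/28.911 + 0.0747 = 1.1785

1.179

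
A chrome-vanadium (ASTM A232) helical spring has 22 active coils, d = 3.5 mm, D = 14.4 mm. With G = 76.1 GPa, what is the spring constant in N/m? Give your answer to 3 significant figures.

k = Gd⁴/(8D³N_a) = (76.1×10³ × 3.5⁴) / (8 × 14.4³ × 22)
  = 1.14198e+07 / 525533 = 21.73 N/mm = 21730 N/m

21700 N/m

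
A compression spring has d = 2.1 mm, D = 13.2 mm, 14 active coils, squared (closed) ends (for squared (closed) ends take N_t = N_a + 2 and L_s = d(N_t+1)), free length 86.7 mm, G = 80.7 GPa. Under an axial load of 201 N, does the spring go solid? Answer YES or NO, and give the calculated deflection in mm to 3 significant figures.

NO, δ = 33.0 mm

k = Gd⁴/(8D³N_a) = (80.7×10³)(2.1⁴)/(8·13.2³·14) = 6.0927 N/mm
N_t = 16; L_s = 2.1·17 = 35.7 mm; δ_solid = L₀ − L_s = 86.7 − 35.7 = 51 mm
δ = F/k = 201/6.0927 = 32.99 mm
δ < δ_solid → spring does not go solid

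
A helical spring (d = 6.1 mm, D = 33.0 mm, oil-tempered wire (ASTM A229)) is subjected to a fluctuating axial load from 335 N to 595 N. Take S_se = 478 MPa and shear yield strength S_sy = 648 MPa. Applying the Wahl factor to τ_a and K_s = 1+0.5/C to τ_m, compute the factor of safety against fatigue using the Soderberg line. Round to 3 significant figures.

C = D/d = 33.0/6.1 = 5.4098; K_W = (4C−1)/(4C−4)+0.615/C = 1.2838; K_s = 1+0.5/C = 1.0924
F_a = (F_max−F_min)/2 = 130 N; F_m = (F_max+F_min)/2 = 465 N
τ_a = K_W·8F_aD/(πd³) = 1.2838 × 48.129 = 61.786 MPa
τ_m = K_s·8F_mD/(πd³) = 1.0924 × 172.15 = 188.07 MPa
Soderberg: 1/n_f = τ_a/S_se + τ_m/S_sy = 61.786/478 + 188.07/648 = 0.12926 + 0.29022 = 0.41948
n_f = 1/0.41948 = 2.384

2.38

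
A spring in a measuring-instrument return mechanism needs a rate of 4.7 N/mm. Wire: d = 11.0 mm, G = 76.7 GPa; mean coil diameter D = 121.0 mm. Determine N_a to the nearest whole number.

N_a = Gd⁴/(8D³k) = (76.7×10³ × 11.0⁴)/(8 × 121.0³ × 4.7)
    = 1.12296e+09 / 6.66107e+07 = 16.86 → 17 coils

17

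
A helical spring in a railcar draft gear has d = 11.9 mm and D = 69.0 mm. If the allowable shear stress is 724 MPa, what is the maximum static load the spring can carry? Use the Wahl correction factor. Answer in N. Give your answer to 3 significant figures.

5500 N

C = D/d = 69.0/11.9 = 5.7983
K_W = (4C−1)/(4C−4) + 0.615/C = 22.193/19.193 + 0.1061 = 1.2624
τ_max = K·8FD/(πd³) → F_max = τ_allow·πd³/(8DK)
F_max = 724·π·11.9³/(8·69.0·1.2624) = 3.8329e+06/696.83 = 5500.5 N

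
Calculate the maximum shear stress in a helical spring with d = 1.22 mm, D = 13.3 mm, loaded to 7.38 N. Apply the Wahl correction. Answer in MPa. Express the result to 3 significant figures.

156 MPa

Spring index C = D/d = 13.3/1.22 = 10.9016
K_W = (4C−1)/(4C−4) + 0.615/C = 42.607/39.607 + 0.0564 = 1.1322
τ₀ = 8FD/(πd³) = 8·7.38·13.3/(π·1.22³) = 785.232/5.7047 = 137.65 MPa
τ_max = K·τ₀ = 1.1322 × 137.65 = 155.84 MPa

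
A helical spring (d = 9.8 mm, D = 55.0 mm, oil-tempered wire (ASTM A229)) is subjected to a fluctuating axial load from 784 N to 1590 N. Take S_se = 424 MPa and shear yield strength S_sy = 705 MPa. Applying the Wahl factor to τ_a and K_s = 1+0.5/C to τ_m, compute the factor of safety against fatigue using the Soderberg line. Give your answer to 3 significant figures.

C = D/d = 55.0/9.8 = 5.6122; K_W = (4C−1)/(4C−4)+0.615/C = 1.2722; K_s = 1+0.5/C = 1.0891
F_a = (F_max−F_min)/2 = 403 N; F_m = (F_max+F_min)/2 = 1187 N
τ_a = K_W·8F_aD/(πd³) = 1.2722 × 59.969 = 76.293 MPa
τ_m = K_s·8F_mD/(πd³) = 1.0891 × 176.63 = 192.37 MPa
Soderberg: 1/n_f = τ_a/S_se + τ_m/S_sy = 76.293/424 + 192.37/705 = 0.17994 + 0.27287 = 0.4528
n_f = 1/0.4528 = 2.208

2.21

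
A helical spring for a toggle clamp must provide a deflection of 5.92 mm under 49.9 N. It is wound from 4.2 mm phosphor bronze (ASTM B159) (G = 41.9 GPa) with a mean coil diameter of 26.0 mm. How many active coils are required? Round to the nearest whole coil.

11

Required rate k = F/δ = 49.9/5.92 = 8.4291 N/mm
N_a = Gd⁴/(8D³k) = (41.9×10³ × 4.2⁴)/(8 × 26.0³ × 8.4291)
    = 1.3038e+07 / 1.18519e+06 = 11 → 11 coils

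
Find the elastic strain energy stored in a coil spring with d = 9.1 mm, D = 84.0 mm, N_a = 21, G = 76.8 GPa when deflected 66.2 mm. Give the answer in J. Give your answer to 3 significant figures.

11.6 J

k = Gd⁴/(8D³N_a) = (76.8×10³)(9.1⁴)/(8·84.0³·21) = 5.2891 N/mm
U = ½kδ² = 0.5 × 5.2891 × 66.2² = 11590 N·mm = 11.59 J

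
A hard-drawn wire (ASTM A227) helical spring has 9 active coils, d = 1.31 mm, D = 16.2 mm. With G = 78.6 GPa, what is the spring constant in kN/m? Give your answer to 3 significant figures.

k = Gd⁴/(8D³N_a) = (78.6×10³ × 1.31⁴) / (8 × 16.2³ × 9)
  = 231477 / 306110 = 0.75619 N/mm

0.756 kN/m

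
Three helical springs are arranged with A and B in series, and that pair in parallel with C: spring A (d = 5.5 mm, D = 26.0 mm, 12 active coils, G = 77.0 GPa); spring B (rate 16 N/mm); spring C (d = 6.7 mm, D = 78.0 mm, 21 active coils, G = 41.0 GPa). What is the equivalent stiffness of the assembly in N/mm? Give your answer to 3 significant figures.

k_A = Gd⁴/(8D³N_a) = (77.0×10³)(5.5⁴)/(8·26.0³·12) = 41.759 N/mm
k_C = Gd⁴/(8D³N_a) = (41.0×10³)(6.7⁴)/(8·78.0³·21) = 1.0363 N/mm
Springs A,B series: k_AB = 1/(1/41.759+1/16) = 11.568 N/mm; parallel with C: k_eq = 11.568+1.0363 = 12.604 N/mm

12.6 N/mm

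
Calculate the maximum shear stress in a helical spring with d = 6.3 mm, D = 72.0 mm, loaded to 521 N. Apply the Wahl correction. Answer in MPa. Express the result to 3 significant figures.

430 MPa

Spring index C = D/d = 72.0/6.3 = 11.4286
K_W = (4C−1)/(4C−4) + 0.615/C = 44.714/41.714 + 0.0538 = 1.1257
τ₀ = 8FD/(πd³) = 8·521·72.0/(π·6.3³) = 300096/785.55 = 382.02 MPa
τ_max = K·τ₀ = 1.1257 × 382.02 = 430.05 MPa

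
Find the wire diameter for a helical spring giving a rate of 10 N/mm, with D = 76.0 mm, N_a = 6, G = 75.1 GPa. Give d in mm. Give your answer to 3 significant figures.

7.28 mm

d = (8D³N_a·k / G)^(1/4) = (8·76.0³·6·10 / (75.1×10³))^0.25
  = (2805.7)^0.25 = 7.2780 mm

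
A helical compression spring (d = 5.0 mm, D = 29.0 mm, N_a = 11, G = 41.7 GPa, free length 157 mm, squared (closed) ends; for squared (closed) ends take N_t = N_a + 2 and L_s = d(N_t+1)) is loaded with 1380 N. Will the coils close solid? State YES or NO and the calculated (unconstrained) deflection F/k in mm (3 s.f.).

k = Gd⁴/(8D³N_a) = (41.7×10³)(5.0⁴)/(8·29.0³·11) = 12.143 N/mm
N_t = 13; L_s = 5.0·14 = 70 mm; δ_solid = L₀ − L_s = 157 − 70 = 87 mm
δ = F/k = 1380/12.143 = 113.64 mm
δ ≥ δ_solid → spring goes solid

YES, δ = 114 mm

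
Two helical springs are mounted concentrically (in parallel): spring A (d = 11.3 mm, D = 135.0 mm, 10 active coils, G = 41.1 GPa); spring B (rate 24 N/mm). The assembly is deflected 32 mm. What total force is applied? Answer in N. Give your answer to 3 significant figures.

k_A = Gd⁴/(8D³N_a) = (41.1×10³)(11.3⁴)/(8·135.0³·10) = 3.4046 N/mm
Parallel: k_eq = 3.4046 + 24 = 27.405 N/mm
F = k_eq·δ = 27.405·32 = 876.95 N

877 N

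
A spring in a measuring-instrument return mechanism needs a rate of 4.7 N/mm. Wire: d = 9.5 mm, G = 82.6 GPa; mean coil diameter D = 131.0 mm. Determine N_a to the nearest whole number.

8

N_a = Gd⁴/(8D³k) = (82.6×10³ × 9.5⁴)/(8 × 131.0³ × 4.7)
    = 6.72782e+08 / 8.45282e+07 = 7.959 → 8 coils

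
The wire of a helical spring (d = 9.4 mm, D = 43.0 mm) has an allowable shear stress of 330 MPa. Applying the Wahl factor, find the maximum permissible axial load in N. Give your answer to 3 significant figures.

1860 N

C = D/d = 43.0/9.4 = 4.5745
K_W = (4C−1)/(4C−4) + 0.615/C = 17.298/14.298 + 0.1344 = 1.3443
τ_max = K·8FD/(πd³) → F_max = τ_allow·πd³/(8DK)
F_max = 330·π·9.4³/(8·43.0·1.3443) = 8.6109e+05/462.43 = 1862.1 N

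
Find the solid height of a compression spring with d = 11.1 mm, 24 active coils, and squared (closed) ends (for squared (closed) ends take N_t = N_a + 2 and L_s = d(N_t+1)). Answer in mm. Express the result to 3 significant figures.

300 mm

squared (closed) ends: N_t = N_a + 2 = 24 + 2 = 26
L_s = d·(N_t+1) = 11.1 × 27 = 299.7 mm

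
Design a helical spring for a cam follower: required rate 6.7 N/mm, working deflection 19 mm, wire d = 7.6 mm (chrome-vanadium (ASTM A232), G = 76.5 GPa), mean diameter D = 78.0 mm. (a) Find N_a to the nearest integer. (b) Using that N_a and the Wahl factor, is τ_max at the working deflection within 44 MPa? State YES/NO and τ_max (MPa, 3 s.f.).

(a) 10 coils; (b) NO, τ_max = 65.9 MPa

N_a = Gd⁴/(8D³k) = (76.5×10³)(7.6⁴)/(8·78.0³·6.7) = 10.03 → N_a = 10
Actual rate k = Gd⁴/(8D³·10) = 6.7227 N/mm
Working load F = kδ = 6.7227·19 = 127.73 N
C = 78.0/7.6 = 10.2632; K_W = (4C−1)/(4C−4)+0.615/C = 1.1409
τ_max = K_W·8FD/(πd³) = 1.1409·57.795 = 65.938 MPa
τ_max > 44 MPa → exceeds allowable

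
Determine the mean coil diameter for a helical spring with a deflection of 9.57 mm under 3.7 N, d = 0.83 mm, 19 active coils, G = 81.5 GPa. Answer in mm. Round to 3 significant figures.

8.70 mm

Required rate k = F/δ = 3.7/9.57 = 0.38662 N/mm
D = (Gd⁴/(8N_a·k))^(1/3) = (81.5×10³·0.83⁴/(8·19·0.38662))^(1/3)
  = (658.168)^(1/3) = 8.6985 mm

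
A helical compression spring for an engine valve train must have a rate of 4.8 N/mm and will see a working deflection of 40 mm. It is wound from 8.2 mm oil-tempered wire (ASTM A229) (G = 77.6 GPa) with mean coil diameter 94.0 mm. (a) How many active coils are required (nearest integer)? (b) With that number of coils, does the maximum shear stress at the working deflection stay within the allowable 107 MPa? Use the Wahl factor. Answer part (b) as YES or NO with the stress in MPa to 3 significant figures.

(a) 11 coils; (b) YES, τ_max = 93.8 MPa

N_a = Gd⁴/(8D³k) = (77.6×10³)(8.2⁴)/(8·94.0³·4.8) = 11 → N_a = 11
Actual rate k = Gd⁴/(8D³·11) = 4.8001 N/mm
Working load F = kδ = 4.8001·40 = 192 N
C = 94.0/8.2 = 11.4634; K_W = (4C−1)/(4C−4)+0.615/C = 1.1253
τ_max = K_W·8FD/(πd³) = 1.1253·83.356 = 93.803 MPa
τ_max ≤ 107 MPa → acceptable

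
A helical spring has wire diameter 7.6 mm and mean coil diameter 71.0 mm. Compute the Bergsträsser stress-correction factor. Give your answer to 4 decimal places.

C = D/d = 71.0/7.6 = 9.3421
K_B = (4C+2)/(4C−3) = 39.368/34.368 = 1.1455

1.1455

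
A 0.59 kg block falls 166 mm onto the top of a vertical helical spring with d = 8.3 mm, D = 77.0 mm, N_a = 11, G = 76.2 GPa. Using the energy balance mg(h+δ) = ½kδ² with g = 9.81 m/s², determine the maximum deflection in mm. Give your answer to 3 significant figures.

15.3 mm

k = Gd⁴/(8D³N_a) = (76.2×10³)(8.3⁴)/(8·77.0³·11) = 9.0015 N/mm
W = mg = 0.59 × 9.81 = 5.7879 N
½kδ² − Wδ − Wh = 0 → δ = (W + √(W² + 2kWh))/k
δ = (5.7879 + √(33.5 + 17297))/9.0015 = (5.7879 + 131.65)/9.0015 = 15.268 mm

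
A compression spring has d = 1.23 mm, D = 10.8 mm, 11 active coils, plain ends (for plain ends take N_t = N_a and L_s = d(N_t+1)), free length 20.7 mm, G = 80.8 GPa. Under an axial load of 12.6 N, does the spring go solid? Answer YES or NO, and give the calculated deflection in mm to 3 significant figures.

k = Gd⁴/(8D³N_a) = (80.8×10³)(1.23⁴)/(8·10.8³·11) = 1.6683 N/mm
N_t = 11; L_s = 1.23·12 = 14.76 mm; δ_solid = L₀ − L_s = 20.7 − 14.76 = 5.94 mm
δ = F/k = 12.6/1.6683 = 7.5525 mm
δ ≥ δ_solid → spring goes solid

YES, δ = 7.55 mm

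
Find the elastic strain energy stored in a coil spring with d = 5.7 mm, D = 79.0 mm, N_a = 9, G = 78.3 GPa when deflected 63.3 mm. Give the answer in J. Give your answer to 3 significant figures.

k = Gd⁴/(8D³N_a) = (78.3×10³)(5.7⁴)/(8·79.0³·9) = 2.3283 N/mm
U = ½kδ² = 0.5 × 2.3283 × 63.3² = 4664.7 N·mm = 4.6647 J

4.66 J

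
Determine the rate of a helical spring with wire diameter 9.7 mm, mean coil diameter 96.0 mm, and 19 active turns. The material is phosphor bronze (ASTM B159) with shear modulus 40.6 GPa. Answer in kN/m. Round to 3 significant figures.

k = Gd⁴/(8D³N_a) = (40.6×10³ × 9.7⁴) / (8 × 96.0³ × 19)
  = 3.59429e+08 / 1.3448e+08 = 2.6727 N/mm

2.67 kN/m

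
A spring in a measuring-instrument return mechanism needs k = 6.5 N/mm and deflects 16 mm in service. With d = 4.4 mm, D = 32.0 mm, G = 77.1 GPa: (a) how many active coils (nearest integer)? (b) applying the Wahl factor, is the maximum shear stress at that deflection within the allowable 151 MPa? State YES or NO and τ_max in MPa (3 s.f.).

(a) 17 coils; (b) YES, τ_max = 120 MPa

N_a = Gd⁴/(8D³k) = (77.1×10³)(4.4⁴)/(8·32.0³·6.5) = 16.96 → N_a = 17
Actual rate k = Gd⁴/(8D³·17) = 6.4845 N/mm
Working load F = kδ = 6.4845·16 = 103.75 N
C = 32.0/4.4 = 7.2727; K_W = (4C−1)/(4C−4)+0.615/C = 1.2041
τ_max = K_W·8FD/(πd³) = 1.2041·99.249 = 119.51 MPa
τ_max ≤ 151 MPa → acceptable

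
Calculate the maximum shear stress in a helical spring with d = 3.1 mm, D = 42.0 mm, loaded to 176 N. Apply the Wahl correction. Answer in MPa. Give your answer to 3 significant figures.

Spring index C = D/d = 42.0/3.1 = 13.5484
K_W = (4C−1)/(4C−4) + 0.615/C = 53.194/50.194 + 0.0454 = 1.1052
τ₀ = 8FD/(πd³) = 8·176·42.0/(π·3.1³) = 59136/93.591 = 631.85 MPa
τ_max = K·τ₀ = 1.1052 × 631.85 = 698.3 MPa

698 MPa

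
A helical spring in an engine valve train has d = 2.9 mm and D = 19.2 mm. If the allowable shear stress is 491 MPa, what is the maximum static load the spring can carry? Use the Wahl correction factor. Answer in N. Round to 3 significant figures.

200 N

C = D/d = 19.2/2.9 = 6.6207
K_W = (4C−1)/(4C−4) + 0.615/C = 25.483/22.483 + 0.0929 = 1.2263
τ_max = K·8FD/(πd³) → F_max = τ_allow·πd³/(8DK)
F_max = 491·π·2.9³/(8·19.2·1.2263) = 37621/188.36 = 199.72 N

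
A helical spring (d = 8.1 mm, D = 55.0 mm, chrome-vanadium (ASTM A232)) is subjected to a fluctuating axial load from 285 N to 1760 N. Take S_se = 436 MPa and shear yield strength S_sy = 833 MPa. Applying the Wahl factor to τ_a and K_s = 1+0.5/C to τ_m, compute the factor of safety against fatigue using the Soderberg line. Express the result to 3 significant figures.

1.12

C = D/d = 55.0/8.1 = 6.7901; K_W = (4C−1)/(4C−4)+0.615/C = 1.2201; K_s = 1+0.5/C = 1.0736
F_a = (F_max−F_min)/2 = 737.5 N; F_m = (F_max+F_min)/2 = 1022.5 N
τ_a = K_W·8F_aD/(πd³) = 1.2201 × 194.36 = 237.14 MPa
τ_m = K_s·8F_mD/(πd³) = 1.0736 × 269.47 = 289.31 MPa
Soderberg: 1/n_f = τ_a/S_se + τ_m/S_sy = 237.14/436 + 289.31/833 = 0.54390 + 0.34731 = 0.89122
n_f = 1/0.89122 = 1.122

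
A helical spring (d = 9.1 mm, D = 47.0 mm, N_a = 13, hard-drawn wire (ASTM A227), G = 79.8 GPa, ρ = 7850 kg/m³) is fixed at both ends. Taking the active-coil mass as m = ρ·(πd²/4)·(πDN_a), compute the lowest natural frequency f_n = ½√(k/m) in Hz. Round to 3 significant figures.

k = Gd⁴/(8D³N_a) = (79.8×10³)(9.1⁴)/(8·47.0³·13) = 50.681 N/mm = 50681 N/m
Wire length L = πDN_a = π·47.0·13 = 1919.5 mm
m = ρ·(πd²/4)·L = 7850 × 65.039×10⁻⁶ m² × 1.9195 m = 0.98002 kg
f_n = ½√(k/m) = 0.5·√(50681/0.98002) = 0.5·√(51714) = 113.7 Hz

114 Hz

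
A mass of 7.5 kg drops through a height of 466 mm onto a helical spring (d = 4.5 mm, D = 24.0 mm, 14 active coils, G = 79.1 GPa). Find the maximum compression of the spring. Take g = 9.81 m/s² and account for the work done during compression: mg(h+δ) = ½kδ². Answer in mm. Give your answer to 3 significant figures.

60.8 mm

k = Gd⁴/(8D³N_a) = (79.1×10³)(4.5⁴)/(8·24.0³·14) = 20.95 N/mm
W = mg = 7.5 × 9.81 = 73.575 N
½kδ² − Wδ − Wh = 0 → δ = (W + √(W² + 2kWh))/k
δ = (73.575 + √(5413.3 + 1.43655e+06))/20.95 = (73.575 + 1200.8)/20.95 = 60.832 mm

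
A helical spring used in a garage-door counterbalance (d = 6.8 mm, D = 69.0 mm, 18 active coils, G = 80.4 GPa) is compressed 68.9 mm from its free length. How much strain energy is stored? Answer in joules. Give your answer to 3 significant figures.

8.63 J

k = Gd⁴/(8D³N_a) = (80.4×10³)(6.8⁴)/(8·69.0³·18) = 3.634 N/mm
U = ½kδ² = 0.5 × 3.634 × 68.9² = 8625.6 N·mm = 8.6256 J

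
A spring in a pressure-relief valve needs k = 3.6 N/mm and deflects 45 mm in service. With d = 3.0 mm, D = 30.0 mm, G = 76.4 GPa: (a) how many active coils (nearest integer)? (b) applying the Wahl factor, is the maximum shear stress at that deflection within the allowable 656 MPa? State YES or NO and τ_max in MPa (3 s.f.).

(a) 8 coils; (b) YES, τ_max = 522 MPa

N_a = Gd⁴/(8D³k) = (76.4×10³)(3.0⁴)/(8·30.0³·3.6) = 7.958 → N_a = 8
Actual rate k = Gd⁴/(8D³·8) = 3.5812 N/mm
Working load F = kδ = 3.5812·45 = 161.16 N
C = 30.0/3.0 = 10.0000; K_W = (4C−1)/(4C−4)+0.615/C = 1.1448
τ_max = K_W·8FD/(πd³) = 1.1448·455.98 = 522.02 MPa
τ_max ≤ 656 MPa → acceptable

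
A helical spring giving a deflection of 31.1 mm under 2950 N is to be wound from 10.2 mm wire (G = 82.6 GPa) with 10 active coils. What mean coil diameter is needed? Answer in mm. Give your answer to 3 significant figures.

Required rate k = F/δ = 2950/31.1 = 94.855 N/mm
D = (Gd⁴/(8N_a·k))^(1/3) = (82.6×10³·10.2⁴/(8·10·94.855))^(1/3)
  = (117823)^(1/3) = 49.0241 mm

49.0 mm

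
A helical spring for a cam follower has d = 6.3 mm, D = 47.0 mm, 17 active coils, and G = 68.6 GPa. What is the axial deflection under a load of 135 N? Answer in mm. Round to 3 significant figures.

17.6 mm

k = Gd⁴/(8D³N_a) = (68.6×10³)(6.3⁴)/(8·47.0³·17) = 7.6534 N/mm
δ = F/k = 135 / 7.6534 = 17.639 mm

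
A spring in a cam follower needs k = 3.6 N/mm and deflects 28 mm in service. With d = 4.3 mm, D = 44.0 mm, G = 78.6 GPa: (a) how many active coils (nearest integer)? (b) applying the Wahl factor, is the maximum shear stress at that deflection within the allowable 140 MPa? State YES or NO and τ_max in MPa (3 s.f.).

N_a = Gd⁴/(8D³k) = (78.6×10³)(4.3⁴)/(8·44.0³·3.6) = 10.95 → N_a = 11
Actual rate k = Gd⁴/(8D³·11) = 3.5847 N/mm
Working load F = kδ = 3.5847·28 = 100.37 N
C = 44.0/4.3 = 10.2326; K_W = (4C−1)/(4C−4)+0.615/C = 1.1413
τ_max = K_W·8FD/(πd³) = 1.1413·141.45 = 161.44 MPa
τ_max > 140 MPa → exceeds allowable

(a) 11 coils; (b) NO, τ_max = 161 MPa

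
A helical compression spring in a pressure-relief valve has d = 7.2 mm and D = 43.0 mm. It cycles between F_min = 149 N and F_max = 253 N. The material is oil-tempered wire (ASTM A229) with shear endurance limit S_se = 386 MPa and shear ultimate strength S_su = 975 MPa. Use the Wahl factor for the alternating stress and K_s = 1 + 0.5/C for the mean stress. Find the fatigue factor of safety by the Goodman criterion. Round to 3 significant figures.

8.69

C = D/d = 43.0/7.2 = 5.9722; K_W = (4C−1)/(4C−4)+0.615/C = 1.2538; K_s = 1+0.5/C = 1.0837
F_a = (F_max−F_min)/2 = 52 N; F_m = (F_max+F_min)/2 = 201 N
τ_a = K_W·8F_aD/(πd³) = 1.2538 × 15.255 = 19.127 MPa
τ_m = K_s·8F_mD/(πd³) = 1.0837 × 58.967 = 63.903 MPa
Goodman: 1/n_f = τ_a/S_se + τ_m/S_su = 19.127/386 + 63.903/975 = 0.04955 + 0.06554 = 0.11509
n_f = 1/0.11509 = 8.689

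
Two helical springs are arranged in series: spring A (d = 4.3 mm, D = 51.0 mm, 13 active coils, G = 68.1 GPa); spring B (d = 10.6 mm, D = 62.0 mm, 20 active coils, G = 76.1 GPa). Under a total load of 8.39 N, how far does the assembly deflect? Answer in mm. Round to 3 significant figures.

k_A = Gd⁴/(8D³N_a) = (68.1×10³)(4.3⁴)/(8·51.0³·13) = 1.6876 N/mm
k_B = Gd⁴/(8D³N_a) = (76.1×10³)(10.6⁴)/(8·62.0³·20) = 25.195 N/mm
Series: 1/k_eq = 1/1.6876 + 1/25.195 = 0.63224; k_eq = 1.5817 N/mm
δ = F/k_eq = 8.39/1.5817 = 5.3045 mm

5.30 mm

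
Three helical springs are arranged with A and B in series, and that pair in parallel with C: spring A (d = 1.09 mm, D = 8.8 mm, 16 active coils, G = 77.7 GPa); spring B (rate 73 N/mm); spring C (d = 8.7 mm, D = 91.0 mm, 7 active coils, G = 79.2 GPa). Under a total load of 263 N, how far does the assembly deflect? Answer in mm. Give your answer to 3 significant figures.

k_A = Gd⁴/(8D³N_a) = (77.7×10³)(1.09⁴)/(8·8.8³·16) = 1.2574 N/mm
k_C = Gd⁴/(8D³N_a) = (79.2×10³)(8.7⁴)/(8·91.0³·7) = 10.752 N/mm
Springs A,B series: k_AB = 1/(1/1.2574+1/73) = 1.2361 N/mm; parallel with C: k_eq = 1.2361+10.752 = 11.988 N/mm
δ = F/k_eq = 263/11.988 = 21.938 mm

21.9 mm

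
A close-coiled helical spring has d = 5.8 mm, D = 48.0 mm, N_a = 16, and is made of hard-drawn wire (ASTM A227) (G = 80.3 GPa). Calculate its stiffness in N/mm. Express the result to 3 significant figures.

6.42 N/mm

k = Gd⁴/(8D³N_a) = (80.3×10³ × 5.8⁴) / (8 × 48.0³ × 16)
  = 9.08715e+07 / 1.41558e+07 = 6.4194 N/mm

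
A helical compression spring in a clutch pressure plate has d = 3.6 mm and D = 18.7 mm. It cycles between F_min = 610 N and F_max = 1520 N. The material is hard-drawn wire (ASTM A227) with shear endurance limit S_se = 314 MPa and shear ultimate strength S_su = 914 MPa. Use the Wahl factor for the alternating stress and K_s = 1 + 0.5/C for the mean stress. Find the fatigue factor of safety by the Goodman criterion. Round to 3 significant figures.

C = D/d = 18.7/3.6 = 5.1944; K_W = (4C−1)/(4C−4)+0.615/C = 1.2972; K_s = 1+0.5/C = 1.0963
F_a = (F_max−F_min)/2 = 455 N; F_m = (F_max+F_min)/2 = 1065 N
τ_a = K_W·8F_aD/(πd³) = 1.2972 × 464.39 = 602.41 MPa
τ_m = K_s·8F_mD/(πd³) = 1.0963 × 1087 = 1191.6 MPa
Goodman: 1/n_f = τ_a/S_se + τ_m/S_su = 602.41/314 + 1191.6/914 = 1.91851 + 1.30374 = 3.2222
n_f = 1/3.2222 = 0.3103

0.310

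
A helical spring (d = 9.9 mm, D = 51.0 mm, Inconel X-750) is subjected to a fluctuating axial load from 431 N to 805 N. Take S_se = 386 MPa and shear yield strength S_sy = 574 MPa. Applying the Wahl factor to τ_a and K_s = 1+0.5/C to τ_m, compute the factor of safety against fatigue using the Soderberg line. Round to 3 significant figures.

C = D/d = 51.0/9.9 = 5.1515; K_W = (4C−1)/(4C−4)+0.615/C = 1.3000; K_s = 1+0.5/C = 1.0971
F_a = (F_max−F_min)/2 = 187 N; F_m = (F_max+F_min)/2 = 618 N
τ_a = K_W·8F_aD/(πd³) = 1.3000 × 25.029 = 32.539 MPa
τ_m = K_s·8F_mD/(πd³) = 1.0971 × 82.717 = 90.745 MPa
Soderberg: 1/n_f = τ_a/S_se + τ_m/S_sy = 32.539/386 + 90.745/574 = 0.08430 + 0.15809 = 0.24239
n_f = 1/0.24239 = 4.126

4.13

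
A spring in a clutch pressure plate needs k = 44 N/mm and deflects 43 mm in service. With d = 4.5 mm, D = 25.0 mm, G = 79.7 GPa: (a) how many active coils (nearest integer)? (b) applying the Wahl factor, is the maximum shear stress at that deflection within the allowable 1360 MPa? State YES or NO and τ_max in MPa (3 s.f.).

N_a = Gd⁴/(8D³k) = (79.7×10³)(4.5⁴)/(8·25.0³·44) = 5.942 → N_a = 6
Actual rate k = Gd⁴/(8D³·6) = 43.576 N/mm
Working load F = kδ = 43.576·43 = 1873.8 N
C = 25.0/4.5 = 5.5556; K_W = (4C−1)/(4C−4)+0.615/C = 1.2753
τ_max = K_W·8FD/(πd³) = 1.2753·1309.1 = 1669.5 MPa
τ_max > 1360 MPa → exceeds allowable

(a) 6 coils; (b) NO, τ_max = 1670 MPa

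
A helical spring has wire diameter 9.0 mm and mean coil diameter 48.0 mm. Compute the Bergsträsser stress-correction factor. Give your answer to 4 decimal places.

C = D/d = 48.0/9.0 = 5.3333
K_B = (4C+2)/(4C−3) = 23.333/18.333 = 1.2727

1.2727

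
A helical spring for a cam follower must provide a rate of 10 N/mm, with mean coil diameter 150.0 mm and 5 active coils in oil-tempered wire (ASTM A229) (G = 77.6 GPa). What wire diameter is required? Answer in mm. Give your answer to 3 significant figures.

d = (8D³N_a·k / G)^(1/4) = (8·150.0³·5·10 / (77.6×10³))^0.25
  = (17397)^0.25 = 11.4847 mm

11.5 mm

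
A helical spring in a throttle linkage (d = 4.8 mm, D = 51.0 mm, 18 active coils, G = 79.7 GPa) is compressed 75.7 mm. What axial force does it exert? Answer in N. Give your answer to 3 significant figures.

k = Gd⁴/(8D³N_a) = (79.7×10³)(4.8⁴)/(8·51.0³·18) = 2.2149 N/mm
F = k·δ = 2.2149 × 75.7 = 167.67 N

168 N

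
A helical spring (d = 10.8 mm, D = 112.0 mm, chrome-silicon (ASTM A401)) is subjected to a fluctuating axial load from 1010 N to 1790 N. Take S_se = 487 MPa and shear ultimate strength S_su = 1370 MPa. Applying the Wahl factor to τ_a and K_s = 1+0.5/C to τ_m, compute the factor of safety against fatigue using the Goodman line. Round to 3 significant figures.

2.23

C = D/d = 112.0/10.8 = 10.3704; K_W = (4C−1)/(4C−4)+0.615/C = 1.1393; K_s = 1+0.5/C = 1.0482
F_a = (F_max−F_min)/2 = 390 N; F_m = (F_max+F_min)/2 = 1400 N
τ_a = K_W·8F_aD/(πd³) = 1.1393 × 88.298 = 100.6 MPa
τ_m = K_s·8F_mD/(πd³) = 1.0482 × 316.97 = 332.25 MPa
Goodman: 1/n_f = τ_a/S_se + τ_m/S_su = 100.6/487 + 332.25/1370 = 0.20657 + 0.24252 = 0.44909
n_f = 1/0.44909 = 2.227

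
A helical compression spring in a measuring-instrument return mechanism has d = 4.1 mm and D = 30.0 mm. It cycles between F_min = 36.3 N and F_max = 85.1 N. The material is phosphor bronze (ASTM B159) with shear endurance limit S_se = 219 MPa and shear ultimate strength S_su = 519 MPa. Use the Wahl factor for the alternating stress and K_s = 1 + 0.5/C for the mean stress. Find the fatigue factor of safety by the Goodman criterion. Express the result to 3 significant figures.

3.48

C = D/d = 30.0/4.1 = 7.3171; K_W = (4C−1)/(4C−4)+0.615/C = 1.2028; K_s = 1+0.5/C = 1.0683
F_a = (F_max−F_min)/2 = 24.4 N; F_m = (F_max+F_min)/2 = 60.7 N
τ_a = K_W·8F_aD/(πd³) = 1.2028 × 27.046 = 32.53 MPa
τ_m = K_s·8F_mD/(πd³) = 1.0683 × 67.282 = 71.88 MPa
Goodman: 1/n_f = τ_a/S_se + τ_m/S_su = 32.53/219 + 71.88/519 = 0.14854 + 0.13850 = 0.28704
n_f = 1/0.28704 = 3.484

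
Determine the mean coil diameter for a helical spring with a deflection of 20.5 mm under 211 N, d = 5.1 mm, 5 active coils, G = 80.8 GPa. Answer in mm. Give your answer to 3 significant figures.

51.0 mm

Required rate k = F/δ = 211/20.5 = 10.293 N/mm
D = (Gd⁴/(8N_a·k))^(1/3) = (80.8×10³·5.1⁴/(8·5·10.293))^(1/3)
  = (132771)^(1/3) = 51.0154 mm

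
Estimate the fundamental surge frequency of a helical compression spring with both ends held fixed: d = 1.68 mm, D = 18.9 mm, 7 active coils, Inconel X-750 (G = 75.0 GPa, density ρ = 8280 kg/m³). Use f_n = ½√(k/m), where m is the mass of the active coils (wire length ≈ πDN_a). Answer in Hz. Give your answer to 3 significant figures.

k = Gd⁴/(8D³N_a) = (75.0×10³)(1.68⁴)/(8·18.9³·7) = 1.5802 N/mm = 1580.2 N/m
Wire length L = πDN_a = π·18.9·7 = 415.63 mm
m = ρ·(πd²/4)·L = 8280 × 2.2167×10⁻⁶ m² × 0.41563 m = 0.0076287 kg
f_n = ½√(k/m) = 0.5·√(1580.2/0.0076287) = 0.5·√(2.0715e+05) = 227.57 Hz

228 Hz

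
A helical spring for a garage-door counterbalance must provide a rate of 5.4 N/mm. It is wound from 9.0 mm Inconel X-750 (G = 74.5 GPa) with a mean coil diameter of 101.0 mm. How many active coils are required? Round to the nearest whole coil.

11

N_a = Gd⁴/(8D³k) = (74.5×10³ × 9.0⁴)/(8 × 101.0³ × 5.4)
    = 4.88794e+08 / 4.4509e+07 = 10.98 → 11 coils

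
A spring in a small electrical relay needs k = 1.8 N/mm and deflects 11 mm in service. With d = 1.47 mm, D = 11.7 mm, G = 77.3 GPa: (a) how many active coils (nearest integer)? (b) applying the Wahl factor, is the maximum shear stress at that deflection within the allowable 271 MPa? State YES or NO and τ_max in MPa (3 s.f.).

(a) 16 coils; (b) YES, τ_max = 215 MPa

N_a = Gd⁴/(8D³k) = (77.3×10³)(1.47⁴)/(8·11.7³·1.8) = 15.65 → N_a = 16
Actual rate k = Gd⁴/(8D³·16) = 1.7607 N/mm
Working load F = kδ = 1.7607·11 = 19.368 N
C = 11.7/1.47 = 7.9592; K_W = (4C−1)/(4C−4)+0.615/C = 1.1850
τ_max = K_W·8FD/(πd³) = 1.1850·181.66 = 215.27 MPa
τ_max ≤ 271 MPa → acceptable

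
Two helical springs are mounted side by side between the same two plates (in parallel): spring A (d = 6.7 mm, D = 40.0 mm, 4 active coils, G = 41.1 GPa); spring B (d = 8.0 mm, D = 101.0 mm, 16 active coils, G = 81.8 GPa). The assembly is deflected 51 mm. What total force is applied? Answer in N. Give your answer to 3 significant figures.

k_A = Gd⁴/(8D³N_a) = (41.1×10³)(6.7⁴)/(8·40.0³·4) = 40.44 N/mm
k_B = Gd⁴/(8D³N_a) = (81.8×10³)(8.0⁴)/(8·101.0³·16) = 2.5406 N/mm
Parallel: k_eq = 40.44 + 2.5406 = 42.981 N/mm
F = k_eq·δ = 42.981·51 = 2192 N

2190 N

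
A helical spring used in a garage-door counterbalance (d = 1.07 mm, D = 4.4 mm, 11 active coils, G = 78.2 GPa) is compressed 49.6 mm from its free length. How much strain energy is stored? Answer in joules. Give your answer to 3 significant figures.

16.8 J

k = Gd⁴/(8D³N_a) = (78.2×10³)(1.07⁴)/(8·4.4³·11) = 13.674 N/mm
U = ½kδ² = 0.5 × 13.674 × 49.6² = 16820 N·mm = 16.82 J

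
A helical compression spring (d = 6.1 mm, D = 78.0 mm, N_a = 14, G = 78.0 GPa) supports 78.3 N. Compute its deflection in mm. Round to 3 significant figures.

38.5 mm

k = Gd⁴/(8D³N_a) = (78.0×10³)(6.1⁴)/(8·78.0³·14) = 2.0319 N/mm
δ = F/k = 78.3 / 2.0319 = 38.534 mm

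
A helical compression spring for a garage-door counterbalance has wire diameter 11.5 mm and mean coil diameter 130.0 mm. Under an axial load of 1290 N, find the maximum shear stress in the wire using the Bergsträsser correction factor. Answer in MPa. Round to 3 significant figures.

Spring index C = D/d = 130.0/11.5 = 11.3043
K_B = (4C+2)/(4C−3) = 47.217/42.217 = 1.1184
τ₀ = 8FD/(πd³) = 8·1290·130.0/(π·11.5³) = 1.3416e+06/4778 = 280.79 MPa
τ_max = K·τ₀ = 1.1184 × 280.79 = 314.04 MPa

314 MPa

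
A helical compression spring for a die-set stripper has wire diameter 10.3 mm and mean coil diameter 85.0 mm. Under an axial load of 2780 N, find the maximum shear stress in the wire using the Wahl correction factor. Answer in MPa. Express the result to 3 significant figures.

Spring index C = D/d = 85.0/10.3 = 8.2524
K_W = (4C−1)/(4C−4) + 0.615/C = 32.010/29.010 + 0.0745 = 1.1779
τ₀ = 8FD/(πd³) = 8·2780·85.0/(π·10.3³) = 1.8904e+06/3432.9 = 550.67 MPa
τ_max = K·τ₀ = 1.1779 × 550.67 = 648.66 MPa

649 MPa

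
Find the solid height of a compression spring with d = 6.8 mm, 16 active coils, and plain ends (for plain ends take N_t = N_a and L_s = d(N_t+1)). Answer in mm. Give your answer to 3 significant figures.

plain ends: N_t = N_a = 16
L_s = d·(N_t+1) = 6.8 × 17 = 115.6 mm

116 mm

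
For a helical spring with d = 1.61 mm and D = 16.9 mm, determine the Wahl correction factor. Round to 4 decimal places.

C = D/d = 16.9/1.61 = 10.4969
K_W = (4C−1)/(4C−4) + 0.615/C = 40.988/37.988 + 0.0586 = 1.1376

1.1376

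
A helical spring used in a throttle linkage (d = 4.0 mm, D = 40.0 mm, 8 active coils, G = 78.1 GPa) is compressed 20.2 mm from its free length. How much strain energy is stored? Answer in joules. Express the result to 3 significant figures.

k = Gd⁴/(8D³N_a) = (78.1×10³)(4.0⁴)/(8·40.0³·8) = 4.8812 N/mm
U = ½kδ² = 0.5 × 4.8812 × 20.2² = 995.87 N·mm = 0.99587 J

0.996 J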